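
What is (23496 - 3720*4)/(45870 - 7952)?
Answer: 4308/18959 ≈ 0.22723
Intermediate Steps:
(23496 - 3720*4)/(45870 - 7952) = (23496 - 14880)/37918 = 8616*(1/37918) = 4308/18959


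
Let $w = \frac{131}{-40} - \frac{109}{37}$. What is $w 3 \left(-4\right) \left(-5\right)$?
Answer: $- \frac{27621}{74} \approx -373.26$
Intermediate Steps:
$w = - \frac{9207}{1480}$ ($w = 131 \left(- \frac{1}{40}\right) - \frac{109}{37} = - \frac{131}{40} - \frac{109}{37} = - \frac{9207}{1480} \approx -6.2209$)
$w 3 \left(-4\right) \left(-5\right) = - \frac{9207 \cdot 3 \left(-4\right) \left(-5\right)}{1480} = - \frac{9207 \left(\left(-12\right) \left(-5\right)\right)}{1480} = \left(- \frac{9207}{1480}\right) 60 = - \frac{27621}{74}$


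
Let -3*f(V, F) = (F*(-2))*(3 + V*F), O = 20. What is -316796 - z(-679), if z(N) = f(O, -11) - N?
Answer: -957199/3 ≈ -3.1907e+5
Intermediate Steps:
f(V, F) = 2*F*(3 + F*V)/3 (f(V, F) = -F*(-2)*(3 + V*F)/3 = -(-2*F)*(3 + F*V)/3 = -(-2)*F*(3 + F*V)/3 = 2*F*(3 + F*V)/3)
z(N) = 4774/3 - N (z(N) = (⅔)*(-11)*(3 - 11*20) - N = (⅔)*(-11)*(3 - 220) - N = (⅔)*(-11)*(-217) - N = 4774/3 - N)
-316796 - z(-679) = -316796 - (4774/3 - 1*(-679)) = -316796 - (4774/3 + 679) = -316796 - 1*6811/3 = -316796 - 6811/3 = -957199/3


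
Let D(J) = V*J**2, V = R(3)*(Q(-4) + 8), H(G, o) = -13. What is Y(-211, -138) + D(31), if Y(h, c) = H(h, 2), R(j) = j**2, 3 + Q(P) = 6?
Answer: 95126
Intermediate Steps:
Q(P) = 3 (Q(P) = -3 + 6 = 3)
V = 99 (V = 3**2*(3 + 8) = 9*11 = 99)
Y(h, c) = -13
D(J) = 99*J**2
Y(-211, -138) + D(31) = -13 + 99*31**2 = -13 + 99*961 = -13 + 95139 = 95126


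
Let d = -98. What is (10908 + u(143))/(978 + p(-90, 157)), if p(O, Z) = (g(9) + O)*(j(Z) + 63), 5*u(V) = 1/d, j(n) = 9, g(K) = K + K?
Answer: -5344919/2060940 ≈ -2.5934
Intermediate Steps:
g(K) = 2*K
u(V) = -1/490 (u(V) = (⅕)/(-98) = (⅕)*(-1/98) = -1/490)
p(O, Z) = 1296 + 72*O (p(O, Z) = (2*9 + O)*(9 + 63) = (18 + O)*72 = 1296 + 72*O)
(10908 + u(143))/(978 + p(-90, 157)) = (10908 - 1/490)/(978 + (1296 + 72*(-90))) = 5344919/(490*(978 + (1296 - 6480))) = 5344919/(490*(978 - 5184)) = (5344919/490)/(-4206) = (5344919/490)*(-1/4206) = -5344919/2060940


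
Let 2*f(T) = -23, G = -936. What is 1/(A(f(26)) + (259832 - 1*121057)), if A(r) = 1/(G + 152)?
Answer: 784/108799599 ≈ 7.2059e-6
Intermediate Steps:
f(T) = -23/2 (f(T) = (½)*(-23) = -23/2)
A(r) = -1/784 (A(r) = 1/(-936 + 152) = 1/(-784) = -1/784)
1/(A(f(26)) + (259832 - 1*121057)) = 1/(-1/784 + (259832 - 1*121057)) = 1/(-1/784 + (259832 - 121057)) = 1/(-1/784 + 138775) = 1/(108799599/784) = 784/108799599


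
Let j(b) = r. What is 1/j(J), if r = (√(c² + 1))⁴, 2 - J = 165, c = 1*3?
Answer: 1/100 ≈ 0.010000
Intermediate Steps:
c = 3
J = -163 (J = 2 - 1*165 = 2 - 165 = -163)
r = 100 (r = (√(3² + 1))⁴ = (√(9 + 1))⁴ = (√10)⁴ = 100)
j(b) = 100
1/j(J) = 1/100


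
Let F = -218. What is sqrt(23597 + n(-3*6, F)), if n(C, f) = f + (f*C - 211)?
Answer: 2*sqrt(6773) ≈ 164.60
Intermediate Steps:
n(C, f) = -211 + f + C*f (n(C, f) = f + (C*f - 211) = f + (-211 + C*f) = -211 + f + C*f)
sqrt(23597 + n(-3*6, F)) = sqrt(23597 + (-211 - 218 - 3*6*(-218))) = sqrt(23597 + (-211 - 218 - 18*(-218))) = sqrt(23597 + (-211 - 218 + 3924)) = sqrt(23597 + 3495) = sqrt(27092) = 2*sqrt(6773)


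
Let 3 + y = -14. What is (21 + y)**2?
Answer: 16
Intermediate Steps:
y = -17 (y = -3 - 14 = -17)
(21 + y)**2 = (21 - 17)**2 = 4**2 = 16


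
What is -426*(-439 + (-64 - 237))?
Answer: 315240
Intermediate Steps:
-426*(-439 + (-64 - 237)) = -426*(-439 - 301) = -426*(-740) = 315240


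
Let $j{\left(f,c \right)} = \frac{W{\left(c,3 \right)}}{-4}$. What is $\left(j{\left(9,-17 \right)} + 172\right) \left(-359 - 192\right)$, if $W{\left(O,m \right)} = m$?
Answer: $- \frac{377435}{4} \approx -94359.0$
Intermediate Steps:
$j{\left(f,c \right)} = - \frac{3}{4}$ ($j{\left(f,c \right)} = \frac{3}{-4} = 3 \left(- \frac{1}{4}\right) = - \frac{3}{4}$)
$\left(j{\left(9,-17 \right)} + 172\right) \left(-359 - 192\right) = \left(- \frac{3}{4} + 172\right) \left(-359 - 192\right) = \frac{685}{4} \left(-551\right) = - \frac{377435}{4}$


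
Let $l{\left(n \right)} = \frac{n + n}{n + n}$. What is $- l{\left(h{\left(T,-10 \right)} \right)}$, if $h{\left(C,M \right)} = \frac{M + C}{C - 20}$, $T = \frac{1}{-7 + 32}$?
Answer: $-1$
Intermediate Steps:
$T = \frac{1}{25} \approx 0.04$
$h{\left(C,M \right)} = \frac{C + M}{-20 + C}$
$l{\left(n \right)} = 1$ ($l{\left(n \right)} = \frac{2 n}{2 n} = 2 n \frac{1}{2 n} = 1$)
$- l{\left(h{\left(T,-10 \right)} \right)} = \left(-1\right) 1 = -1$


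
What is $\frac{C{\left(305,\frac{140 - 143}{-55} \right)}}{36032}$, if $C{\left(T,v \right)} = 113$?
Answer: $\frac{113}{36032} \approx 0.0031361$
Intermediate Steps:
$\frac{C{\left(305,\frac{140 - 143}{-55} \right)}}{36032} = \frac{113}{36032}$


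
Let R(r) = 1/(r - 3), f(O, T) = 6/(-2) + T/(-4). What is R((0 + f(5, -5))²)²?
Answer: 256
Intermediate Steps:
f(O, T) = -3 - T/4 (f(O, T) = 6*(-½) + T*(-¼) = -3 - T/4)
R(r) = 1/(-3 + r)
R((0 + f(5, -5))²)² = (1/(-3 + (0 + (-3 - ¼*(-5)))²))² = (1/(-3 + (0 + (-3 + 5/4))²))² = (1/(-3 + (0 - 7/4)²))² = (1/(-3 + (-7/4)²))² = (1/(-3 + 49/16))² = (1/(1/16))² = 16² = 256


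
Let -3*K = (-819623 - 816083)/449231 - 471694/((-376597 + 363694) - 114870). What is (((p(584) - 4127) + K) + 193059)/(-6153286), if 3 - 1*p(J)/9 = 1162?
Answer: -30737651115759613/1059588327970836054 ≈ -0.029009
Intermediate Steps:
p(J) = -10431 (p(J) = 27 - 9*1162 = 27 - 10458 = -10431)
K = -2900504576/172198777689 (K = -((-819623 - 816083)/449231 - 471694/((-376597 + 363694) - 114870))/3 = -(-1635706*1/449231 - 471694/(-12903 - 114870))/3 = -(-1635706/449231 - 471694/(-127773))/3 = -(-1635706/449231 - 471694*(-1/127773))/3 = -(-1635706/449231 + 471694/127773)/3 = -⅓*2900504576/57399592563 = -2900504576/172198777689 ≈ -0.016844)
(((p(584) - 4127) + K) + 193059)/(-6153286) = (((-10431 - 4127) - 2900504576/172198777689) + 193059)/(-6153286) = ((-14558 - 2900504576/172198777689) + 193059)*(-1/6153286) = (-2506872706101038/172198777689 + 193059)*(-1/6153286) = (30737651115759613/172198777689)*(-1/6153286) = -30737651115759613/1059588327970836054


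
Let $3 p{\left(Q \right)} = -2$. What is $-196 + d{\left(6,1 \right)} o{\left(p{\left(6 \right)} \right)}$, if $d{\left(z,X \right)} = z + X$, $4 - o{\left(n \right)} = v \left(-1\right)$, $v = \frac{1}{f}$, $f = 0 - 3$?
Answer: $- \frac{511}{3} \approx -170.33$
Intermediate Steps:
$f = -3$ ($f = 0 - 3 = -3$)
$p{\left(Q \right)} = - \frac{2}{3}$ ($p{\left(Q \right)} = \frac{1}{3} \left(-2\right) = - \frac{2}{3}$)
$v = - \frac{1}{3}$ ($v = \frac{1}{-3} = - \frac{1}{3} \approx -0.33333$)
$o{\left(n \right)} = \frac{11}{3}$ ($o{\left(n \right)} = 4 - \left(- \frac{1}{3}\right) \left(-1\right) = 4 - \frac{1}{3} = \frac{11}{3}$)
$d{\left(z,X \right)} = X + z$
$-196 + d{\left(6,1 \right)} o{\left(p{\left(6 \right)} \right)} = -196 + \left(1 + 6\right) \frac{11}{3} = -196 + 7 \cdot \frac{11}{3} = -196 + \frac{77}{3} = - \frac{511}{3}$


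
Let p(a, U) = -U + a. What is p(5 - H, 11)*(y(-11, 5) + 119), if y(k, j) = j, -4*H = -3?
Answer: -837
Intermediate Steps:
H = ¾ (H = -¼*(-3) = ¾ ≈ 0.75000)
p(a, U) = a - U
p(5 - H, 11)*(y(-11, 5) + 119) = ((5 - 1*¾) - 1*11)*(5 + 119) = ((5 - ¾) - 11)*124 = (17/4 - 11)*124 = -27/4*124 = -837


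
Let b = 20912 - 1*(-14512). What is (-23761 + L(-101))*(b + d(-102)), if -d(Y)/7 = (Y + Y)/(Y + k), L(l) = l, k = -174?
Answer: -19438772646/23 ≈ -8.4516e+8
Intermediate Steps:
b = 35424 (b = 20912 + 14512 = 35424)
d(Y) = -14*Y/(-174 + Y) (d(Y) = -7*(Y + Y)/(Y - 174) = -7*2*Y/(-174 + Y) = -14*Y/(-174 + Y))
(-23761 + L(-101))*(b + d(-102)) = (-23761 - 101)*(35424 - 14*(-102)/(-174 - 102)) = -23862*(35424 - 14*(-102)/(-276)) = -23862*(35424 - 14*(-102)*(-1/276)) = -23862*(35424 - 119/23) = -23862*814633/23 = -19438772646/23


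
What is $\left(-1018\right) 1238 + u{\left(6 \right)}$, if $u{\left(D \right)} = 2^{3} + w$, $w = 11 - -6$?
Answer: $-1260259$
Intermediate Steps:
$w = 17$ ($w = 11 + 6 = 17$)
$u{\left(D \right)} = 25$ ($u{\left(D \right)} = 2^{3} + 17 = 8 + 17 = 25$)
$\left(-1018\right) 1238 + u{\left(6 \right)} = \left(-1018\right) 1238 + 25 = -1260284 + 25 = -1260259$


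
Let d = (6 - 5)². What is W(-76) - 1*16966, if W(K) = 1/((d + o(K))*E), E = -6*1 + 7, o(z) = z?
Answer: -1272451/75 ≈ -16966.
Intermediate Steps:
d = 1 (d = 1² = 1)
E = 1 (E = -6 + 7 = 1)
W(K) = 1/(1 + K) (W(K) = 1/((1 + K)*1) = 1/(1 + K))
W(-76) - 1*16966 = 1/(1 - 76) - 1*16966 = 1/(-75) - 16966 = -1/75 - 16966 = -1272451/75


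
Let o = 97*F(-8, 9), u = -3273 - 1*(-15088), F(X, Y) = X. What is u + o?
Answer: 11039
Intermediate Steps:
u = 11815 (u = -3273 + 15088 = 11815)
o = -776 (o = 97*(-8) = -776)
u + o = 11815 - 776 = 11039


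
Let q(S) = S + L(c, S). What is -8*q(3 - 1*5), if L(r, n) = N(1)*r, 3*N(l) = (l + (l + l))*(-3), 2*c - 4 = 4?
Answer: 112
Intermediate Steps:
c = 4 (c = 2 + (½)*4 = 2 + 2 = 4)
N(l) = -3*l (N(l) = ((l + (l + l))*(-3))/3 = ((l + 2*l)*(-3))/3 = ((3*l)*(-3))/3 = (-9*l)/3 = -3*l)
L(r, n) = -3*r (L(r, n) = (-3*1)*r = -3*r)
q(S) = -12 + S (q(S) = S - 3*4 = S - 12 = -12 + S)
-8*q(3 - 1*5) = -8*(-12 + (3 - 1*5)) = -8*(-12 + (3 - 5)) = -8*(-12 - 2) = -8*(-14) = 112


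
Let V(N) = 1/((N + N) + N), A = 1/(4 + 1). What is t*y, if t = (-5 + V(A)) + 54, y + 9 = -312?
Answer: -16264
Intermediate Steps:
A = ⅕ (A = 1/5 = ⅕ ≈ 0.20000)
y = -321 (y = -9 - 312 = -321)
V(N) = 1/(3*N) (V(N) = 1/(2*N + N) = 1/(3*N))
t = 152/3 (t = (-5 + 1/(3*(⅕))) + 54 = (-5 + (⅓)*5) + 54 = (-5 + 5/3) + 54 = -10/3 + 54 = 152/3 ≈ 50.667)
t*y = (152/3)*(-321) = -16264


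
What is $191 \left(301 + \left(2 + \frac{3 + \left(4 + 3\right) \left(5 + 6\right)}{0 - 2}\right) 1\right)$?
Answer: $50233$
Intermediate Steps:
$191 \left(301 + \left(2 + \frac{3 + \left(4 + 3\right) \left(5 + 6\right)}{0 - 2}\right) 1\right) = 191 \left(301 + \left(2 + \frac{3 + 7 \cdot 11}{-2}\right) 1\right) = 191 \left(301 + \left(2 + \left(3 + 77\right) \left(- \frac{1}{2}\right)\right) 1\right) = 191 \left(301 + \left(2 + 80 \left(- \frac{1}{2}\right)\right) 1\right) = 191 \left(301 + \left(2 - 40\right) 1\right) = 191 \left(301 - 38\right) = 191 \cdot 263 = 50233$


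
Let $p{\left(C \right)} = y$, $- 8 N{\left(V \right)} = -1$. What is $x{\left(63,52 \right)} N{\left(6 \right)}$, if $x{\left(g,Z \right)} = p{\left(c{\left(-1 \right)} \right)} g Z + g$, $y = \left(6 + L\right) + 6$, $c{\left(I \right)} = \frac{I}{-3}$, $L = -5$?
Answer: $\frac{22995}{8} \approx 2874.4$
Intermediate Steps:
$N{\left(V \right)} = \frac{1}{8}$ ($N{\left(V \right)} = \left(- \frac{1}{8}\right) \left(-1\right) = \frac{1}{8}$)
$c{\left(I \right)} = - \frac{I}{3}$ ($c{\left(I \right)} = I \left(- \frac{1}{3}\right) = - \frac{I}{3}$)
$y = 7$ ($y = \left(6 - 5\right) + 6 = 1 + 6 = 7$)
$p{\left(C \right)} = 7$
$x{\left(g,Z \right)} = g + 7 Z g$ ($x{\left(g,Z \right)} = 7 g Z + g = 7 Z g + g = g + 7 Z g$)
$x{\left(63,52 \right)} N{\left(6 \right)} = 63 \left(1 + 7 \cdot 52\right) \frac{1}{8} = 63 \left(1 + 364\right) \frac{1}{8} = 63 \cdot 365 \cdot \frac{1}{8} = 22995 \cdot \frac{1}{8} = \frac{22995}{8}$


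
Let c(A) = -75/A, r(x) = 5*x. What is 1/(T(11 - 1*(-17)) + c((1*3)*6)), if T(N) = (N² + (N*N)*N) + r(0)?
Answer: 6/136391 ≈ 4.3991e-5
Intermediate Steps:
T(N) = N² + N³ (T(N) = (N² + (N*N)*N) + 5*0 = (N² + N²*N) + 0 = (N² + N³) + 0 = N² + N³)
1/(T(11 - 1*(-17)) + c((1*3)*6)) = 1/((11 - 1*(-17))²*(1 + (11 - 1*(-17))) - 75/((1*3)*6)) = 1/((11 + 17)²*(1 + (11 + 17)) - 75/(3*6)) = 1/(28²*(1 + 28) - 75/18) = 1/(784*29 - 75*1/18) = 1/(22736 - 25/6) = 1/(136391/6) = 6/136391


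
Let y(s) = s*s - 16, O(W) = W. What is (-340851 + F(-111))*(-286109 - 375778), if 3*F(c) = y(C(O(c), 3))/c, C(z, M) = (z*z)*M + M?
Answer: 108842795946989/37 ≈ 2.9417e+12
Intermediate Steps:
C(z, M) = M + M*z² (C(z, M) = z²*M + M = M*z² + M = M + M*z²)
y(s) = -16 + s² (y(s) = s² - 16 = -16 + s²)
F(c) = (-16 + (3 + 3*c²)²)/(3*c) (F(c) = ((-16 + (3*(1 + c²))²)/c)/3 = ((-16 + (3 + 3*c²)²)/c)/3 = (-16 + (3 + 3*c²)²)/(3*c))
(-340851 + F(-111))*(-286109 - 375778) = (-340851 + (⅓)*(-16 + 9*(1 + (-111)²)²)/(-111))*(-286109 - 375778) = (-340851 + (⅓)*(-1/111)*(-16 + 9*(1 + 12321)²))*(-661887) = (-340851 + (⅓)*(-1/111)*(-16 + 9*12322²))*(-661887) = (-340851 + (⅓)*(-1/111)*(-16 + 9*151831684))*(-661887) = (-340851 + (⅓)*(-1/111)*(-16 + 1366485156))*(-661887) = (-340851 + (⅓)*(-1/111)*1366485140)*(-661887) = (-340851 - 1366485140/333)*(-661887) = -1479988523/333*(-661887) = 108842795946989/37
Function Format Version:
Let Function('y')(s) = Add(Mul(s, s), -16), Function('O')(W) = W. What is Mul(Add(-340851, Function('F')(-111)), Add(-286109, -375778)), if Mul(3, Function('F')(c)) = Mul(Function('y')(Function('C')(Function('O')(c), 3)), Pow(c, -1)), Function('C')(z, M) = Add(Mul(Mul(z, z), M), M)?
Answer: Rational(108842795946989, 37) ≈ 2.9417e+12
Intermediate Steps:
Function('C')(z, M) = Add(M, Mul(M, Pow(z, 2))) (Function('C')(z, M) = Add(Mul(Pow(z, 2), M), M) = Add(Mul(M, Pow(z, 2)), M) = Add(M, Mul(M, Pow(z, 2))))
Function('y')(s) = Add(-16, Pow(s, 2)) (Function('y')(s) = Add(Pow(s, 2), -16) = Add(-16, Pow(s, 2)))
Function('F')(c) = Mul(Rational(1, 3), Pow(c, -1), Add(-16, Pow(Add(3, Mul(3, Pow(c, 2))), 2))) (Function('F')(c) = Mul(Rational(1, 3), Mul(Add(-16, Pow(Mul(3, Add(1, Pow(c, 2))), 2)), Pow(c, -1))) = Mul(Rational(1, 3), Mul(Add(-16, Pow(Add(3, Mul(3, Pow(c, 2))), 2)), Pow(c, -1))) = Mul(Rational(1, 3), Mul(Pow(c, -1), Add(-16, Pow(Add(3, Mul(3, Pow(c, 2))), 2)))) = Mul(Rational(1, 3), Pow(c, -1), Add(-16, Pow(Add(3, Mul(3, Pow(c, 2))), 2))))
Mul(Add(-340851, Function('F')(-111)), Add(-286109, -375778)) = Mul(Add(-340851, Mul(Rational(1, 3), Pow(-111, -1), Add(-16, Mul(9, Pow(Add(1, Pow(-111, 2)), 2))))), Add(-286109, -375778)) = Mul(Add(-340851, Mul(Rational(1, 3), Rational(-1, 111), Add(-16, Mul(9, Pow(Add(1, 12321), 2))))), -661887) = Mul(Add(-340851, Mul(Rational(1, 3), Rational(-1, 111), Add(-16, Mul(9, Pow(12322, 2))))), -661887) = Mul(Add(-340851, Mul(Rational(1, 3), Rational(-1, 111), Add(-16, Mul(9, 151831684)))), -661887) = Mul(Add(-340851, Mul(Rational(1, 3), Rational(-1, 111), Add(-16, 1366485156))), -661887) = Mul(Add(-340851, Mul(Rational(1, 3), Rational(-1, 111), 1366485140)), -661887) = Mul(Add(-340851, Rational(-1366485140, 333)), -661887) = Mul(Rational(-1479988523, 333), -661887) = Rational(108842795946989, 37)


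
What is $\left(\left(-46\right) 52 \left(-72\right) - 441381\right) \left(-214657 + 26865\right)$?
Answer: $50545531344$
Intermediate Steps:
$\left(\left(-46\right) 52 \left(-72\right) - 441381\right) \left(-214657 + 26865\right) = \left(\left(-2392\right) \left(-72\right) - 441381\right) \left(-187792\right) = \left(172224 - 441381\right) \left(-187792\right) = \left(-269157\right) \left(-187792\right) = 50545531344$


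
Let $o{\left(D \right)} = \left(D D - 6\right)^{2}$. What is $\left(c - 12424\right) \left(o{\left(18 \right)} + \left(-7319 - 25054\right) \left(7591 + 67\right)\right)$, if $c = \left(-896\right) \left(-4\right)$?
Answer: $2190651980400$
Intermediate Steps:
$o{\left(D \right)} = \left(-6 + D^{2}\right)^{2}$ ($o{\left(D \right)} = \left(D^{2} - 6\right)^{2} = \left(-6 + D^{2}\right)^{2}$)
$c = 3584$
$\left(c - 12424\right) \left(o{\left(18 \right)} + \left(-7319 - 25054\right) \left(7591 + 67\right)\right) = \left(3584 - 12424\right) \left(\left(-6 + 18^{2}\right)^{2} + \left(-7319 - 25054\right) \left(7591 + 67\right)\right) = - 8840 \left(\left(-6 + 324\right)^{2} - 247912434\right) = - 8840 \left(318^{2} - 247912434\right) = - 8840 \left(101124 - 247912434\right) = \left(-8840\right) \left(-247811310\right) = 2190651980400$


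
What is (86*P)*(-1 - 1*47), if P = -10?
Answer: 41280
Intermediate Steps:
(86*P)*(-1 - 1*47) = (86*(-10))*(-1 - 1*47) = -860*(-1 - 47) = -860*(-48) = 41280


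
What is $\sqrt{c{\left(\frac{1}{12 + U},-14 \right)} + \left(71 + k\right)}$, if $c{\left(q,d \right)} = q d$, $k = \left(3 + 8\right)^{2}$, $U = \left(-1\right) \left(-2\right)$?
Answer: $\sqrt{191} \approx 13.82$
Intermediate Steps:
$U = 2$
$k = 121$ ($k = 11^{2} = 121$)
$c{\left(q,d \right)} = d q$
$\sqrt{c{\left(\frac{1}{12 + U},-14 \right)} + \left(71 + k\right)} = \sqrt{- \frac{14}{12 + 2} + \left(71 + 121\right)} = \sqrt{- \frac{14}{14} + 192} = \sqrt{\left(-14\right) \frac{1}{14} + 192} = \sqrt{-1 + 192} = \sqrt{191}$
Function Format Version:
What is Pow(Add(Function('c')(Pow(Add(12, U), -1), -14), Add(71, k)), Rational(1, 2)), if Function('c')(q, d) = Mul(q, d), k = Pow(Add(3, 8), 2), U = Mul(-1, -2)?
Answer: Pow(191, Rational(1, 2)) ≈ 13.820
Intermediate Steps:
U = 2
k = 121 (k = Pow(11, 2) = 121)
Function('c')(q, d) = Mul(d, q)
Pow(Add(Function('c')(Pow(Add(12, U), -1), -14), Add(71, k)), Rational(1, 2)) = Pow(Add(Mul(-14, Pow(Add(12, 2), -1)), Add(71, 121)), Rational(1, 2)) = Pow(Add(Mul(-14, Pow(14, -1)), 192), Rational(1, 2)) = Pow(Add(Mul(-14, Rational(1, 14)), 192), Rational(1, 2)) = Pow(Add(-1, 192), Rational(1, 2)) = Pow(191, Rational(1, 2))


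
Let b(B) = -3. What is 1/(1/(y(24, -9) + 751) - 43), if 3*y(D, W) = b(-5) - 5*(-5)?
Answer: -2275/97822 ≈ -0.023257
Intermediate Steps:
y(D, W) = 22/3 (y(D, W) = (-3 - 5*(-5))/3 = (-3 + 25)/3 = (⅓)*22 = 22/3)
1/(1/(y(24, -9) + 751) - 43) = 1/(1/(22/3 + 751) - 43) = 1/(1/(2275/3) - 43) = 1/(3/2275 - 43) = 1/(-97822/2275) = -2275/97822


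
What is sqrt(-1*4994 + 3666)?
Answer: 4*I*sqrt(83) ≈ 36.442*I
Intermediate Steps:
sqrt(-1*4994 + 3666) = sqrt(-4994 + 3666) = sqrt(-1328) = 4*I*sqrt(83)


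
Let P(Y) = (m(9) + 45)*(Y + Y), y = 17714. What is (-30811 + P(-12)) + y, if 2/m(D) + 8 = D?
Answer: -14225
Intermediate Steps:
m(D) = 2/(-8 + D)
P(Y) = 94*Y (P(Y) = (2/(-8 + 9) + 45)*(Y + Y) = (2/1 + 45)*(2*Y) = (2*1 + 45)*(2*Y) = (2 + 45)*(2*Y) = 47*(2*Y) = 94*Y)
(-30811 + P(-12)) + y = (-30811 + 94*(-12)) + 17714 = (-30811 - 1128) + 17714 = -31939 + 17714 = -14225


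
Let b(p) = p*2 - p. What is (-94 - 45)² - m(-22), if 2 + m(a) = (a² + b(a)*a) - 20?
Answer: 18375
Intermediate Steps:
b(p) = p (b(p) = 2*p - p = p)
m(a) = -22 + 2*a² (m(a) = -2 + ((a² + a*a) - 20) = -2 + ((a² + a²) - 20) = -2 + (2*a² - 20) = -2 + (-20 + 2*a²) = -22 + 2*a²)
(-94 - 45)² - m(-22) = (-94 - 45)² - (-22 + 2*(-22)²) = (-139)² - (-22 + 2*484) = 19321 - (-22 + 968) = 19321 - 1*946 = 19321 - 946 = 18375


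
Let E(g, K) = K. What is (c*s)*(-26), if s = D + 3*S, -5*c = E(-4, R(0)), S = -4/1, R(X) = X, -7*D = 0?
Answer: 0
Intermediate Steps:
D = 0 (D = -⅐*0 = 0)
S = -4 (S = -4*1 = -4)
c = 0 (c = -⅕*0 = 0)
s = -12 (s = 0 + 3*(-4) = 0 - 12 = -12)
(c*s)*(-26) = (0*(-12))*(-26) = 0*(-26) = 0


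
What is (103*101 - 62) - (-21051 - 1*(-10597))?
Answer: 20795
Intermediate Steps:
(103*101 - 62) - (-21051 - 1*(-10597)) = (10403 - 62) - (-21051 + 10597) = 10341 - 1*(-10454) = 10341 + 10454 = 20795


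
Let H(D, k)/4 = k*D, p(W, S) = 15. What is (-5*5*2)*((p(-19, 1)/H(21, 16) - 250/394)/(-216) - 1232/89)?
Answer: 587027108425/848316672 ≈ 691.99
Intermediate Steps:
H(D, k) = 4*D*k (H(D, k) = 4*(k*D) = 4*(D*k) = 4*D*k)
(-5*5*2)*((p(-19, 1)/H(21, 16) - 250/394)/(-216) - 1232/89) = (-5*5*2)*((15/((4*21*16)) - 250/394)/(-216) - 1232/89) = (-25*2)*((15/1344 - 250*1/394)*(-1/216) - 1232*1/89) = -50*((15*(1/1344) - 125/197)*(-1/216) - 1232/89) = -50*((5/448 - 125/197)*(-1/216) - 1232/89) = -50*(-55015/88256*(-1/216) - 1232/89) = -50*(55015/19063296 - 1232/89) = -50*(-23481084337/1696633344) = 587027108425/848316672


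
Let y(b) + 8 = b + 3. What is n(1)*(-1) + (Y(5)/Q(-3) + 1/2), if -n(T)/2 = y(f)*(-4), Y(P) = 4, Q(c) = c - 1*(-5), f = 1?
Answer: 69/2 ≈ 34.500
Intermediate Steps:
Q(c) = 5 + c (Q(c) = c + 5 = 5 + c)
y(b) = -5 + b (y(b) = -8 + (b + 3) = -8 + (3 + b) = -5 + b)
n(T) = -32 (n(T) = -2*(-5 + 1)*(-4) = -(-8)*(-4) = -2*16 = -32)
n(1)*(-1) + (Y(5)/Q(-3) + 1/2) = -32*(-1) + (4/(5 - 3) + 1/2) = 32 + (4/2 + 1*(½)) = 32 + (4*(½) + ½) = 32 + (2 + ½) = 32 + 5/2 = 69/2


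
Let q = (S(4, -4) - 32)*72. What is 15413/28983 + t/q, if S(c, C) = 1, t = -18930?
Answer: 32391667/3593892 ≈ 9.0130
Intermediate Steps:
q = -2232 (q = (1 - 32)*72 = -31*72 = -2232)
15413/28983 + t/q = 15413/28983 - 18930/(-2232) = 15413*(1/28983) - 18930*(-1/2232) = 15413/28983 + 3155/372 = 32391667/3593892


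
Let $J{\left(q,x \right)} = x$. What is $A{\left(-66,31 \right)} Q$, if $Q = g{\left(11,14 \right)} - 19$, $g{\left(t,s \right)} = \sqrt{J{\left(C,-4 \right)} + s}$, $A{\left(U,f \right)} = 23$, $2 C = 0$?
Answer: $-437 + 23 \sqrt{10} \approx -364.27$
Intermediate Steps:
$C = 0$ ($C = \frac{1}{2} \cdot 0 = 0$)
$g{\left(t,s \right)} = \sqrt{-4 + s}$
$Q = -19 + \sqrt{10}$ ($Q = \sqrt{-4 + 14} - 19 = \sqrt{10} - 19 = -19 + \sqrt{10} \approx -15.838$)
$A{\left(-66,31 \right)} Q = 23 \left(-19 + \sqrt{10}\right) = -437 + 23 \sqrt{10}$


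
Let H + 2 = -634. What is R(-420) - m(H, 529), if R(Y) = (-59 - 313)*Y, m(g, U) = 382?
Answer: 155858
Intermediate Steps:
H = -636 (H = -2 - 634 = -636)
R(Y) = -372*Y
R(-420) - m(H, 529) = -372*(-420) - 1*382 = 156240 - 382 = 155858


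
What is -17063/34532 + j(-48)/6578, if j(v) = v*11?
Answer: -5930605/10325068 ≈ -0.57439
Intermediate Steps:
j(v) = 11*v
-17063/34532 + j(-48)/6578 = -17063/34532 + (11*(-48))/6578 = -17063*1/34532 - 528*1/6578 = -17063/34532 - 24/299 = -5930605/10325068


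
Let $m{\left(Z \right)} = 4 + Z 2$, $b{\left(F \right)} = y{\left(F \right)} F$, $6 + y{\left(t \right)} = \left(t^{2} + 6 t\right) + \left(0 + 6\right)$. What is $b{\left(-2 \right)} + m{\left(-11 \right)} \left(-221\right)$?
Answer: $3994$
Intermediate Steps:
$y{\left(t \right)} = t^{2} + 6 t$ ($y{\left(t \right)} = -6 + \left(\left(t^{2} + 6 t\right) + \left(0 + 6\right)\right) = -6 + \left(\left(t^{2} + 6 t\right) + 6\right) = -6 + \left(6 + t^{2} + 6 t\right) = t^{2} + 6 t$)
$b{\left(F \right)} = F^{2} \left(6 + F\right)$ ($b{\left(F \right)} = F \left(6 + F\right) F = F^{2} \left(6 + F\right)$)
$m{\left(Z \right)} = 4 + 2 Z$
$b{\left(-2 \right)} + m{\left(-11 \right)} \left(-221\right) = \left(-2\right)^{2} \left(6 - 2\right) + \left(4 + 2 \left(-11\right)\right) \left(-221\right) = 4 \cdot 4 + \left(4 - 22\right) \left(-221\right) = 16 - -3978 = 16 + 3978 = 3994$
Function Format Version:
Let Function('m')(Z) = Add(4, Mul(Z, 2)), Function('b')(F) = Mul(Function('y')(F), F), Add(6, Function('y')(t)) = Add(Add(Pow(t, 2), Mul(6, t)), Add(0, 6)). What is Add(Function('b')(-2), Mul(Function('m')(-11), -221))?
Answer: 3994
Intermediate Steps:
Function('y')(t) = Add(Pow(t, 2), Mul(6, t)) (Function('y')(t) = Add(-6, Add(Add(Pow(t, 2), Mul(6, t)), Add(0, 6))) = Add(-6, Add(Add(Pow(t, 2), Mul(6, t)), 6)) = Add(-6, Add(6, Pow(t, 2), Mul(6, t))) = Add(Pow(t, 2), Mul(6, t)))
Function('b')(F) = Mul(Pow(F, 2), Add(6, F)) (Function('b')(F) = Mul(Mul(F, Add(6, F)), F) = Mul(Pow(F, 2), Add(6, F)))
Function('m')(Z) = Add(4, Mul(2, Z))
Add(Function('b')(-2), Mul(Function('m')(-11), -221)) = Add(Mul(Pow(-2, 2), Add(6, -2)), Mul(Add(4, Mul(2, -11)), -221)) = Add(Mul(4, 4), Mul(Add(4, -22), -221)) = Add(16, Mul(-18, -221)) = Add(16, 3978) = 3994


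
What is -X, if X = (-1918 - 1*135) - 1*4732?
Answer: 6785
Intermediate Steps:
X = -6785 (X = (-1918 - 135) - 4732 = -2053 - 4732 = -6785)
-X = -1*(-6785) = 6785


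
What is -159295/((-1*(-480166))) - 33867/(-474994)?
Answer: -14850596827/57018992251 ≈ -0.26045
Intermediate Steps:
-159295/((-1*(-480166))) - 33867/(-474994) = -159295/480166 - 33867*(-1/474994) = -159295*1/480166 + 33867/474994 = -159295/480166 + 33867/474994 = -14850596827/57018992251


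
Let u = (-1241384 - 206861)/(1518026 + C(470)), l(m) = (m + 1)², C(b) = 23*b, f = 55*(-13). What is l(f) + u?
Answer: 779393029211/1528836 ≈ 5.0980e+5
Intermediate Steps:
f = -715
l(m) = (1 + m)²
u = -1448245/1528836 (u = (-1241384 - 206861)/(1518026 + 23*470) = -1448245/(1518026 + 10810) = -1448245/1528836 ≈ -0.94729)
l(f) + u = (1 - 715)² - 1448245/1528836 = (-714)² - 1448245/1528836 = 509796 - 1448245/1528836 = 779393029211/1528836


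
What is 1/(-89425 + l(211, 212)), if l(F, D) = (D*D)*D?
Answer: 1/9438703 ≈ 1.0595e-7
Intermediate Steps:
l(F, D) = D**3 (l(F, D) = D**2*D = D**3)
1/(-89425 + l(211, 212)) = 1/(-89425 + 212**3) = 1/(-89425 + 9528128) = 1/9438703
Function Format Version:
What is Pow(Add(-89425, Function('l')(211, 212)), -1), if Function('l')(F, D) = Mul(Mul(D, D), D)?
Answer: Rational(1, 9438703) ≈ 1.0595e-7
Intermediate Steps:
Function('l')(F, D) = Pow(D, 3) (Function('l')(F, D) = Mul(Pow(D, 2), D) = Pow(D, 3))
Pow(Add(-89425, Function('l')(211, 212)), -1) = Pow(Add(-89425, Pow(212, 3)), -1) = Pow(Add(-89425, 9528128), -1) = Pow(9438703, -1) = Rational(1, 9438703)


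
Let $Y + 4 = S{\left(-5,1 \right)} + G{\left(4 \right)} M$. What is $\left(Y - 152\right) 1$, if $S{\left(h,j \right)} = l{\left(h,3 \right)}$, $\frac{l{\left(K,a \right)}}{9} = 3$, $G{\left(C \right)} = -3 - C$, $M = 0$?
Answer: $-129$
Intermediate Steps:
$l{\left(K,a \right)} = 27$ ($l{\left(K,a \right)} = 9 \cdot 3 = 27$)
$S{\left(h,j \right)} = 27$
$Y = 23$ ($Y = -4 + \left(27 + \left(-3 - 4\right) 0\right) = -4 + \left(27 - 0\right) = -4 + \left(27 + 0\right) = -4 + 27 = 23$)
$\left(Y - 152\right) 1 = \left(23 - 152\right) 1 = \left(-129\right) 1 = -129$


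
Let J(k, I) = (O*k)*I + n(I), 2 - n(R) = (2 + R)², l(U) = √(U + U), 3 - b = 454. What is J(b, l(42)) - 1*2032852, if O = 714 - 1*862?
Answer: -2032938 + 133488*√21 ≈ -1.4212e+6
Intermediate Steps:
b = -451 (b = 3 - 1*454 = 3 - 454 = -451)
l(U) = √2*√U (l(U) = √(2*U) = √2*√U)
O = -148 (O = 714 - 862 = -148)
n(R) = 2 - (2 + R)²
J(k, I) = 2 - (2 + I)² - 148*I*k (J(k, I) = (-148*k)*I + (2 - (2 + I)²) = -148*I*k + (2 - (2 + I)²) = 2 - (2 + I)² - 148*I*k)
J(b, l(42)) - 1*2032852 = (2 - (2 + √2*√42)² - 148*√2*√42*(-451)) - 1*2032852 = (2 - (2 + 2*√21)² - 148*2*√21*(-451)) - 2032852 = (2 - (2 + 2*√21)² + 133496*√21) - 2032852 = -2032850 - (2 + 2*√21)² + 133496*√21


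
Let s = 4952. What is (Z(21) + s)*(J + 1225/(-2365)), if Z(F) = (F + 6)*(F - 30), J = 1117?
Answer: 2486804064/473 ≈ 5.2575e+6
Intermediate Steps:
Z(F) = (-30 + F)*(6 + F) (Z(F) = (6 + F)*(-30 + F) = (-30 + F)*(6 + F))
(Z(21) + s)*(J + 1225/(-2365)) = ((-180 + 21**2 - 24*21) + 4952)*(1117 + 1225/(-2365)) = ((-180 + 441 - 504) + 4952)*(1117 + 1225*(-1/2365)) = (-243 + 4952)*(1117 - 245/473) = 4709*(528096/473) = 2486804064/473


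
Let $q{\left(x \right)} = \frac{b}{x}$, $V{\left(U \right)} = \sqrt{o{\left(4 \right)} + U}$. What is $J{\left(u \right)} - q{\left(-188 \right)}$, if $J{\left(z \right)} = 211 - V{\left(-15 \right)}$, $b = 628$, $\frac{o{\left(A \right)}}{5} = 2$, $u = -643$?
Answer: $\frac{10074}{47} - i \sqrt{5} \approx 214.34 - 2.2361 i$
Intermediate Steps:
$o{\left(A \right)} = 10$ ($o{\left(A \right)} = 5 \cdot 2 = 10$)
$V{\left(U \right)} = \sqrt{10 + U}$
$q{\left(x \right)} = \frac{628}{x}$
$J{\left(z \right)} = 211 - i \sqrt{5}$ ($J{\left(z \right)} = 211 - \sqrt{10 - 15} = 211 - \sqrt{-5} = 211 - i \sqrt{5}$)
$J{\left(u \right)} - q{\left(-188 \right)} = \left(211 - i \sqrt{5}\right) - \frac{628}{-188} = \left(211 - i \sqrt{5}\right) - 628 \left(- \frac{1}{188}\right) = \left(211 - i \sqrt{5}\right) - - \frac{157}{47} = \left(211 - i \sqrt{5}\right) + \frac{157}{47} = \frac{10074}{47} - i \sqrt{5}$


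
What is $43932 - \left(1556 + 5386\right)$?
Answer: $36990$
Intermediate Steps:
$43932 - \left(1556 + 5386\right) = 43932 - 6942 = 36990$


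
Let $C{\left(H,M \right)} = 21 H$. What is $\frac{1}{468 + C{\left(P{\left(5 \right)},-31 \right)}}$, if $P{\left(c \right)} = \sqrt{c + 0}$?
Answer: $\frac{52}{24091} - \frac{7 \sqrt{5}}{72273} \approx 0.0019419$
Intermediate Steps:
$P{\left(c \right)} = \sqrt{c}$
$\frac{1}{468 + C{\left(P{\left(5 \right)},-31 \right)}} = \frac{1}{468 + 21 \sqrt{5}}$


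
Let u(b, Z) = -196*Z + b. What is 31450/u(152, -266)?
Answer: 15725/26144 ≈ 0.60148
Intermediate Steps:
u(b, Z) = b - 196*Z
31450/u(152, -266) = 31450/(152 - 196*(-266)) = 31450/(152 + 52136) = 31450/52288 = 31450*(1/52288) = 15725/26144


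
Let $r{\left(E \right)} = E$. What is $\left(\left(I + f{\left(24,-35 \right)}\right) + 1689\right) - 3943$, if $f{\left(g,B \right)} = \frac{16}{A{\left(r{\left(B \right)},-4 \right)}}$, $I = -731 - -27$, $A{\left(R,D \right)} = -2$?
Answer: $-2966$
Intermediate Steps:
$I = -704$ ($I = -731 + 27 = -704$)
$f{\left(g,B \right)} = -8$ ($f{\left(g,B \right)} = \frac{16}{-2} = 16 \left(- \frac{1}{2}\right) = -8$)
$\left(\left(I + f{\left(24,-35 \right)}\right) + 1689\right) - 3943 = \left(\left(-704 - 8\right) + 1689\right) - 3943 = \left(-712 + 1689\right) - 3943 = 977 - 3943 = -2966$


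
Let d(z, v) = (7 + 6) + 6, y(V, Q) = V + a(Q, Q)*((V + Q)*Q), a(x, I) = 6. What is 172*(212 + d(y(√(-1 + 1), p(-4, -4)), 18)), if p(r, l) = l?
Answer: 39732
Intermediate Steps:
y(V, Q) = V + 6*Q*(Q + V) (y(V, Q) = V + 6*((V + Q)*Q) = V + 6*((Q + V)*Q) = V + 6*(Q*(Q + V)) = V + 6*Q*(Q + V))
d(z, v) = 19 (d(z, v) = 13 + 6 = 19)
172*(212 + d(y(√(-1 + 1), p(-4, -4)), 18)) = 172*(212 + 19) = 172*231 = 39732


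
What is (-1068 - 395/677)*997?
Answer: -721260707/677 ≈ -1.0654e+6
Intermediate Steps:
(-1068 - 395/677)*997 = -723431/677*997 = -721260707/677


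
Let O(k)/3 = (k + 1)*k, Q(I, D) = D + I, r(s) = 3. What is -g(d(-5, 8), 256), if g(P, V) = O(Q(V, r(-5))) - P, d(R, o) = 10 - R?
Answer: -202005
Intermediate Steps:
O(k) = 3*k*(1 + k) (O(k) = 3*((k + 1)*k) = 3*((1 + k)*k) = 3*(k*(1 + k)) = 3*k*(1 + k))
g(P, V) = -P + 3*(3 + V)*(4 + V) (g(P, V) = 3*(3 + V)*(1 + (3 + V)) - P = 3*(3 + V)*(4 + V) - P = -P + 3*(3 + V)*(4 + V))
-g(d(-5, 8), 256) = -(-(10 - 1*(-5)) + 3*(3 + 256)*(4 + 256)) = -(-(10 + 5) + 3*259*260) = -(-1*15 + 202020) = -(-15 + 202020) = -1*202005 = -202005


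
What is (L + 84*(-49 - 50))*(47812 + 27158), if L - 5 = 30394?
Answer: 1655562510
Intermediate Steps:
L = 30399 (L = 5 + 30394 = 30399)
(L + 84*(-49 - 50))*(47812 + 27158) = (30399 + 84*(-49 - 50))*(47812 + 27158) = (30399 + 84*(-99))*74970 = (30399 - 8316)*74970 = 22083*74970 = 1655562510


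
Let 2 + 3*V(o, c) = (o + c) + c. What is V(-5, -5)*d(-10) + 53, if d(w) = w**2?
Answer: -1541/3 ≈ -513.67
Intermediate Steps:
V(o, c) = -2/3 + o/3 + 2*c/3 (V(o, c) = -2/3 + ((o + c) + c)/3 = -2/3 + ((c + o) + c)/3 = -2/3 + (o + 2*c)/3 = -2/3 + (o/3 + 2*c/3) = -2/3 + o/3 + 2*c/3)
V(-5, -5)*d(-10) + 53 = (-2/3 + (1/3)*(-5) + (2/3)*(-5))*(-10)**2 + 53 = (-2/3 - 5/3 - 10/3)*100 + 53 = -17/3*100 + 53 = -1700/3 + 53 = -1541/3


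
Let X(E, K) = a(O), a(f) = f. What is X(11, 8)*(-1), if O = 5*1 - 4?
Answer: -1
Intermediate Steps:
O = 1 (O = 5 - 4 = 1)
X(E, K) = 1
X(11, 8)*(-1) = 1*(-1) = -1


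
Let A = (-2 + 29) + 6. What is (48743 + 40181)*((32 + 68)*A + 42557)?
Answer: 4077787868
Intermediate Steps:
A = 33 (A = 27 + 6 = 33)
(48743 + 40181)*((32 + 68)*A + 42557) = (48743 + 40181)*((32 + 68)*33 + 42557) = 88924*(100*33 + 42557) = 88924*(3300 + 42557) = 88924*45857 = 4077787868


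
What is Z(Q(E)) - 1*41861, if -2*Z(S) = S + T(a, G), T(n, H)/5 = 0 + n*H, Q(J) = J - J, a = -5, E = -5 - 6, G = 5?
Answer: -83597/2 ≈ -41799.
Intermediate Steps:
E = -11
Q(J) = 0
T(n, H) = 5*H*n (T(n, H) = 5*(0 + n*H) = 5*(0 + H*n) = 5*(H*n) = 5*H*n)
Z(S) = 125/2 - S/2 (Z(S) = -(S + 5*5*(-5))/2 = -(S - 125)/2 = -(-125 + S)/2 = 125/2 - S/2)
Z(Q(E)) - 1*41861 = (125/2 - ½*0) - 1*41861 = (125/2 + 0) - 41861 = 125/2 - 41861 = -83597/2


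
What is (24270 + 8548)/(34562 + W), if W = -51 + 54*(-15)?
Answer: 32818/33701 ≈ 0.97380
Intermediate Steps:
W = -861 (W = -51 - 810 = -861)
(24270 + 8548)/(34562 + W) = (24270 + 8548)/(34562 - 861) = 32818/33701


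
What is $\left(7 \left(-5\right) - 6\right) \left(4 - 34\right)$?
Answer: $1230$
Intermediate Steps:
$\left(7 \left(-5\right) - 6\right) \left(4 - 34\right) = \left(-35 - 6\right) \left(-30\right) = \left(-41\right) \left(-30\right) = 1230$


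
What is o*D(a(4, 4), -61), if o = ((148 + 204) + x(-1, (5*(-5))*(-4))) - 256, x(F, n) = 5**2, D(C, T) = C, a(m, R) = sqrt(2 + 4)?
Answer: 121*sqrt(6) ≈ 296.39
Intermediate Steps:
a(m, R) = sqrt(6)
x(F, n) = 25
o = 121 (o = ((148 + 204) + 25) - 256 = (352 + 25) - 256 = 377 - 256 = 121)
o*D(a(4, 4), -61) = 121*sqrt(6)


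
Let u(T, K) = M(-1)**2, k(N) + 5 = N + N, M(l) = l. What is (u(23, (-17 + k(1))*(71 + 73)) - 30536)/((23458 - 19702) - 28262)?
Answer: 30535/24506 ≈ 1.2460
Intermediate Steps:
k(N) = -5 + 2*N (k(N) = -5 + (N + N) = -5 + 2*N)
u(T, K) = 1 (u(T, K) = (-1)**2 = 1)
(u(23, (-17 + k(1))*(71 + 73)) - 30536)/((23458 - 19702) - 28262) = (1 - 30536)/((23458 - 19702) - 28262) = -30535/(3756 - 28262) = -30535/(-24506) = -30535*(-1/24506) = 30535/24506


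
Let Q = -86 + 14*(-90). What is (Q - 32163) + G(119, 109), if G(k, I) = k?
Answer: -33390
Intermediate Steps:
Q = -1346 (Q = -86 - 1260 = -1346)
(Q - 32163) + G(119, 109) = (-1346 - 32163) + 119 = -33509 + 119 = -33390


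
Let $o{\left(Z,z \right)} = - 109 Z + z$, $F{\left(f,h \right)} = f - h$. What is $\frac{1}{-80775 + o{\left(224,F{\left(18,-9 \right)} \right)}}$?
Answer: $- \frac{1}{105164} \approx -9.509 \cdot 10^{-6}$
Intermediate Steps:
$o{\left(Z,z \right)} = z - 109 Z$
$\frac{1}{-80775 + o{\left(224,F{\left(18,-9 \right)} \right)}} = \frac{1}{-80775 + \left(\left(18 - -9\right) - 24416\right)} = \frac{1}{-80775 + \left(\left(18 + 9\right) - 24416\right)} = \frac{1}{-80775 + \left(27 - 24416\right)} = \frac{1}{-80775 - 24389} = \frac{1}{-105164} = - \frac{1}{105164}$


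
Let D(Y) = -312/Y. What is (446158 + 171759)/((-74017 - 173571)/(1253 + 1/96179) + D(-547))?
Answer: -10183306382715128/3246995826497 ≈ -3136.2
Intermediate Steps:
(446158 + 171759)/((-74017 - 173571)/(1253 + 1/96179) + D(-547)) = (446158 + 171759)/((-74017 - 173571)/(1253 + 1/96179) - 312/(-547)) = 617917/(-247588/(1253 + 1/96179) - 312*(-1/547)) = 617917/(-247588/120512288/96179 + 312/547) = 617917/(-247588*96179/120512288 + 312/547) = 617917/(-5953191563/30128072 + 312/547) = 617917/(-3246995826497/16480055384) = 617917*(-16480055384/3246995826497) = -10183306382715128/3246995826497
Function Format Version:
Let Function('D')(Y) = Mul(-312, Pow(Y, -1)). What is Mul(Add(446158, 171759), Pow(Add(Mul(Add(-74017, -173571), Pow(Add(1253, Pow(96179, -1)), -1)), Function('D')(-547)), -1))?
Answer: Rational(-10183306382715128, 3246995826497) ≈ -3136.2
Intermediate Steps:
Mul(Add(446158, 171759), Pow(Add(Mul(Add(-74017, -173571), Pow(Add(1253, Pow(96179, -1)), -1)), Function('D')(-547)), -1)) = Mul(Add(446158, 171759), Pow(Add(Mul(Add(-74017, -173571), Pow(Add(1253, Pow(96179, -1)), -1)), Mul(-312, Pow(-547, -1))), -1)) = Mul(617917, Pow(Add(Mul(-247588, Pow(Add(1253, Rational(1, 96179)), -1)), Mul(-312, Rational(-1, 547))), -1)) = Mul(617917, Pow(Add(Mul(-247588, Pow(Rational(120512288, 96179), -1)), Rational(312, 547)), -1)) = Mul(617917, Pow(Add(Mul(-247588, Rational(96179, 120512288)), Rational(312, 547)), -1)) = Mul(617917, Pow(Add(Rational(-5953191563, 30128072), Rational(312, 547)), -1)) = Mul(617917, Pow(Rational(-3246995826497, 16480055384), -1)) = Mul(617917, Rational(-16480055384, 3246995826497)) = Rational(-10183306382715128, 3246995826497)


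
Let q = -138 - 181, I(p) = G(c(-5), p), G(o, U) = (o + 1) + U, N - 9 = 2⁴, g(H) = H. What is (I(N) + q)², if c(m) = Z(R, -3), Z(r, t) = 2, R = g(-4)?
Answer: 84681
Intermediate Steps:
R = -4
N = 25 (N = 9 + 2⁴ = 9 + 16 = 25)
c(m) = 2
G(o, U) = 1 + U + o (G(o, U) = (1 + o) + U = 1 + U + o)
I(p) = 3 + p (I(p) = 1 + p + 2 = 3 + p)
q = -319
(I(N) + q)² = ((3 + 25) - 319)² = (28 - 319)² = (-291)² = 84681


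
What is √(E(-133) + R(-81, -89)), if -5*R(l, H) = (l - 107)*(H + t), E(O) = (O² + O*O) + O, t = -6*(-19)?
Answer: √36185 ≈ 190.22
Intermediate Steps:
t = 114
E(O) = O + 2*O² (E(O) = (O² + O²) + O = 2*O² + O = O + 2*O²)
R(l, H) = -(-107 + l)*(114 + H)/5 (R(l, H) = -(l - 107)*(H + 114)/5 = -(-107 + l)*(114 + H)/5)
√(E(-133) + R(-81, -89)) = √(-133*(1 + 2*(-133)) + (12198/5 - 114/5*(-81) + (107/5)*(-89) - ⅕*(-89)*(-81))) = √(-133*(1 - 266) + (12198/5 + 9234/5 - 9523/5 - 7209/5)) = √(-133*(-265) + 940) = √(35245 + 940) = √36185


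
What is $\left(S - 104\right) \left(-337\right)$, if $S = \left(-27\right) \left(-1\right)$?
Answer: $25949$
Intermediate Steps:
$S = 27$
$\left(S - 104\right) \left(-337\right) = \left(27 - 104\right) \left(-337\right) = \left(-77\right) \left(-337\right) = 25949$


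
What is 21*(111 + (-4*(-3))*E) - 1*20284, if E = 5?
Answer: -16693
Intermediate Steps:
21*(111 + (-4*(-3))*E) - 1*20284 = 21*(111 - 4*(-3)*5) - 1*20284 = 21*(111 + 12*5) - 20284 = 21*(111 + 60) - 20284 = 21*171 - 20284 = 3591 - 20284 = -16693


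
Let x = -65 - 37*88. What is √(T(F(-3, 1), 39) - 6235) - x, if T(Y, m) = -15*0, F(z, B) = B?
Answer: 3321 + I*√6235 ≈ 3321.0 + 78.962*I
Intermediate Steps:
T(Y, m) = 0
x = -3321 (x = -65 - 3256 = -3321)
√(T(F(-3, 1), 39) - 6235) - x = √(0 - 6235) - 1*(-3321) = √(-6235) + 3321 = I*√6235 + 3321 = 3321 + I*√6235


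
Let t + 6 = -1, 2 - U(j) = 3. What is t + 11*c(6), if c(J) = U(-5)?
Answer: -18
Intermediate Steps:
U(j) = -1 (U(j) = 2 - 1*3 = 2 - 3 = -1)
c(J) = -1
t = -7 (t = -6 - 1 = -7)
t + 11*c(6) = -7 + 11*(-1) = -7 - 11 = -18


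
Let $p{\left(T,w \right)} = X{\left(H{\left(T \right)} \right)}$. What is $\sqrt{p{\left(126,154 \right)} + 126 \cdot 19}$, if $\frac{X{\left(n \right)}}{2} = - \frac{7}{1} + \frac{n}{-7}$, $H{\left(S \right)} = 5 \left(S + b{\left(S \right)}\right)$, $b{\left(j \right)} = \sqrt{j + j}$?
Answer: $\frac{2 \sqrt{26950 - 105 \sqrt{7}}}{7} \approx 46.662$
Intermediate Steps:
$b{\left(j \right)} = \sqrt{2} \sqrt{j}$ ($b{\left(j \right)} = \sqrt{2 j} = \sqrt{2} \sqrt{j}$)
$H{\left(S \right)} = 5 S + 5 \sqrt{2} \sqrt{S}$ ($H{\left(S \right)} = 5 \left(S + \sqrt{2} \sqrt{S}\right) = 5 S + 5 \sqrt{2} \sqrt{S}$)
$X{\left(n \right)} = -14 - \frac{2 n}{7}$ ($X{\left(n \right)} = 2 \left(- \frac{7}{1} + \frac{n}{-7}\right) = 2 \left(\left(-7\right) 1 + n \left(- \frac{1}{7}\right)\right) = 2 \left(-7 - \frac{n}{7}\right) = -14 - \frac{2 n}{7}$)
$p{\left(T,w \right)} = -14 - \frac{10 T}{7} - \frac{10 \sqrt{2} \sqrt{T}}{7}$ ($p{\left(T,w \right)} = -14 - \frac{2 \left(5 T + 5 \sqrt{2} \sqrt{T}\right)}{7} = -14 - \left(\frac{10 T}{7} + \frac{10 \sqrt{2} \sqrt{T}}{7}\right) = -14 - \frac{10 T}{7} - \frac{10 \sqrt{2} \sqrt{T}}{7}$)
$\sqrt{p{\left(126,154 \right)} + 126 \cdot 19} = \sqrt{\left(-14 - 180 - \frac{10 \sqrt{2} \sqrt{126}}{7}\right) + 126 \cdot 19} = \sqrt{\left(-14 - 180 - \frac{10 \sqrt{2} \cdot 3 \sqrt{14}}{7}\right) + 2394} = \sqrt{\left(-14 - 180 - \frac{60 \sqrt{7}}{7}\right) + 2394} = \sqrt{\left(-194 - \frac{60 \sqrt{7}}{7}\right) + 2394} = \sqrt{2200 - \frac{60 \sqrt{7}}{7}}$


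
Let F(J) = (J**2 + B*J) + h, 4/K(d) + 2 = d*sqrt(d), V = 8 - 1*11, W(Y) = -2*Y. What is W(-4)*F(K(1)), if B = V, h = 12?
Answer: 320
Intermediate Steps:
V = -3 (V = 8 - 11 = -3)
K(d) = 4/(-2 + d**(3/2)) (K(d) = 4/(-2 + d*sqrt(d)) = 4/(-2 + d**(3/2)))
B = -3
F(J) = 12 + J**2 - 3*J (F(J) = (J**2 - 3*J) + 12 = 12 + J**2 - 3*J)
W(-4)*F(K(1)) = (-2*(-4))*(12 + (4/(-2 + 1**(3/2)))**2 - 12/(-2 + 1**(3/2))) = 8*(12 + (4/(-2 + 1))**2 - 12/(-2 + 1)) = 8*(12 + (4/(-1))**2 - 12/(-1)) = 8*(12 + (4*(-1))**2 - 12*(-1)) = 8*(12 + (-4)**2 - 3*(-4)) = 8*(12 + 16 + 12) = 8*40 = 320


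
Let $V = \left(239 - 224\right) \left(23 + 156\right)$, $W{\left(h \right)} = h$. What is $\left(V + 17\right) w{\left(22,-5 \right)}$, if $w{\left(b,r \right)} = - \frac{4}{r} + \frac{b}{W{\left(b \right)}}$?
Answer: $\frac{24318}{5} \approx 4863.6$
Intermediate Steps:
$w{\left(b,r \right)} = 1 - \frac{4}{r}$ ($w{\left(b,r \right)} = - \frac{4}{r} + \frac{b}{b} = - \frac{4}{r} + 1 = 1 - \frac{4}{r}$)
$V = 2685$ ($V = 15 \cdot 179 = 2685$)
$\left(V + 17\right) w{\left(22,-5 \right)} = \left(2685 + 17\right) \frac{-4 - 5}{-5} = 2702 \left(\left(- \frac{1}{5}\right) \left(-9\right)\right) = 2702 \cdot \frac{9}{5} = \frac{24318}{5}$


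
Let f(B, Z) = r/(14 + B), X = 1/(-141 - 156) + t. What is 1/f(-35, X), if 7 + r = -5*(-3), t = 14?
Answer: -21/8 ≈ -2.6250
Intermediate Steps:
r = 8 (r = -7 - 5*(-3) = -7 + 15 = 8)
X = 4157/297 (X = 1/(-141 - 156) + 14 = 1/(-297) + 14 = -1/297 + 14 = 4157/297 ≈ 13.997)
f(B, Z) = 8/(14 + B)
1/f(-35, X) = 1/(8/(14 - 35)) = 1/(8/(-21)) = 1/(8*(-1/21)) = 1/(-8/21) = -21/8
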